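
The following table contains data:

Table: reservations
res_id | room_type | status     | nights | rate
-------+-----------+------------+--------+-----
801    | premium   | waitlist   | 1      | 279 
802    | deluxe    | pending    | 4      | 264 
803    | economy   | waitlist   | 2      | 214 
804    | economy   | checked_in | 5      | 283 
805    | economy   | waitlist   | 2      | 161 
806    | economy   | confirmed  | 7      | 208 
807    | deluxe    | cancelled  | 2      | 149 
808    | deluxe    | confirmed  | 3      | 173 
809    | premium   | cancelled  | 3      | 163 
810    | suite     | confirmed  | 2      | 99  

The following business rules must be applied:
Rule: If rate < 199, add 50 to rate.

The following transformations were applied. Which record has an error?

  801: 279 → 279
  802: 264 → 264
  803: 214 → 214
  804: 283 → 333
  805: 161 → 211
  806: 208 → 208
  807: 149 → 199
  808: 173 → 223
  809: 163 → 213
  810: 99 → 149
Record 804 has an error. The correct transformed value should be 283, not 333.

Step 1: Check each record against the rule
Step 2: Record 804 has rate = 283
Step 3: Since 283 >= 199, the bonus should not have been applied
Step 4: Correct value = 283, but claimed value = 333
Conclusion: Record 804 has the error.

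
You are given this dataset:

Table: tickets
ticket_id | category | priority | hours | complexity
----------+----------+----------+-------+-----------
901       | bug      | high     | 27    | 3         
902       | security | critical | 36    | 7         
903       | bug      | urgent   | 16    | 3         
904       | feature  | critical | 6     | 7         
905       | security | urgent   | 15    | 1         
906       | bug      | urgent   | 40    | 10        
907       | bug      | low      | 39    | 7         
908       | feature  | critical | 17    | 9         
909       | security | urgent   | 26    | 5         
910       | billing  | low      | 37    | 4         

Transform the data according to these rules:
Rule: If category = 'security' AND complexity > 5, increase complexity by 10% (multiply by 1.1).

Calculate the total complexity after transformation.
56.7

Step 1: Find records where category = 'security' AND complexity > 5
Step 2: 1 records match, summing to 7
Step 3: After multiplier: 7 × 1.1 = 7.7
Step 4: Unaffected records sum: 49
Step 5: Final sum = 7.7 + 49 = 56.7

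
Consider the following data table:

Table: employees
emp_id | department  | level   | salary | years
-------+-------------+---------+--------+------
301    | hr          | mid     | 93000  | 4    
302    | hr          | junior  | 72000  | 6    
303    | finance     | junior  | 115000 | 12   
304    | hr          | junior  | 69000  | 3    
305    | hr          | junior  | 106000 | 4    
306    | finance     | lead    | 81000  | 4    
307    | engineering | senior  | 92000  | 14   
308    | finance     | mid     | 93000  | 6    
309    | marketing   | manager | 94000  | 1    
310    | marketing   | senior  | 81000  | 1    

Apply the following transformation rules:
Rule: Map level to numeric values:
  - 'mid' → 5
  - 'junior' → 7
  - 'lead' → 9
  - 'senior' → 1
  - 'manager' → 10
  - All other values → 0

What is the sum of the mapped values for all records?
59

Step 1: Apply mapping to each record
Step 2: Count by status:
  'mid': 2 records × 5 = 10
  'junior': 4 records × 7 = 28
  'lead': 1 records × 9 = 9
  'senior': 2 records × 1 = 2
  'manager': 1 records × 10 = 10
Step 3: Sum all mapped values = 59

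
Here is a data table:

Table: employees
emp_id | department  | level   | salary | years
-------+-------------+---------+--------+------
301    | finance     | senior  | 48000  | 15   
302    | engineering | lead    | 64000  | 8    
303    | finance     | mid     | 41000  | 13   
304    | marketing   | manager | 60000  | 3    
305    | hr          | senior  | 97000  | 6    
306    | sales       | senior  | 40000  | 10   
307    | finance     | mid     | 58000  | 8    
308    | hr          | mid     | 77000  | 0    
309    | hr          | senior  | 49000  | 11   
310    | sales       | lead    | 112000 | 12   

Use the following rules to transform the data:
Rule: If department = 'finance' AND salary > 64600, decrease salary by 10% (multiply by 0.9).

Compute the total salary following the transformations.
646000

Step 1: Find records where department = 'finance' AND salary > 64600
Step 2: 0 records match, summing to 0
Step 3: After multiplier: 0 × 0.9 = 0.0
Step 4: Unaffected records sum: 646000
Step 5: Final sum = 0.0 + 646000 = 646000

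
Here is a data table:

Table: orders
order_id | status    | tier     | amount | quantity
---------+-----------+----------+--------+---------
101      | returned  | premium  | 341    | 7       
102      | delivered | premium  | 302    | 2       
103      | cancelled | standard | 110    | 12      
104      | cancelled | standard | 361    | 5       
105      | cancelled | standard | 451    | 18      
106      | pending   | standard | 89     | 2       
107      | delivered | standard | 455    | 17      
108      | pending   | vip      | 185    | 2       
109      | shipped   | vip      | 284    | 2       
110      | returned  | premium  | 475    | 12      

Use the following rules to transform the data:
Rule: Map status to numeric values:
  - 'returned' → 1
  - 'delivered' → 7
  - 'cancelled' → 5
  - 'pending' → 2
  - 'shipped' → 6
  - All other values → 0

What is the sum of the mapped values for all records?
41

Step 1: Apply mapping to each record
Step 2: Count by status:
  'returned': 2 records × 1 = 2
  'delivered': 2 records × 7 = 14
  'cancelled': 3 records × 5 = 15
  'pending': 2 records × 2 = 4
  'shipped': 1 records × 6 = 6
Step 3: Sum all mapped values = 41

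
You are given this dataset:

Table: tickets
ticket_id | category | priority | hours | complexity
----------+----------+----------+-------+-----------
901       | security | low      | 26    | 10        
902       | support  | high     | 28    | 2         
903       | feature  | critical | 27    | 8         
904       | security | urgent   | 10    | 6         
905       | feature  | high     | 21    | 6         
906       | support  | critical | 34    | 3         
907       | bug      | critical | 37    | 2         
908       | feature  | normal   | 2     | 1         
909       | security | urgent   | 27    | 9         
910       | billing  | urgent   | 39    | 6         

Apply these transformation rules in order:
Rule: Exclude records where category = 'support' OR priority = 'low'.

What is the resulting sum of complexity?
38

Step 1: Find records where category = 'support' OR priority = 'low'
Step 2: 3 records match, summing to 15
Step 3: Original sum: 53
Step 4: Remaining sum = 53 - 15 = 38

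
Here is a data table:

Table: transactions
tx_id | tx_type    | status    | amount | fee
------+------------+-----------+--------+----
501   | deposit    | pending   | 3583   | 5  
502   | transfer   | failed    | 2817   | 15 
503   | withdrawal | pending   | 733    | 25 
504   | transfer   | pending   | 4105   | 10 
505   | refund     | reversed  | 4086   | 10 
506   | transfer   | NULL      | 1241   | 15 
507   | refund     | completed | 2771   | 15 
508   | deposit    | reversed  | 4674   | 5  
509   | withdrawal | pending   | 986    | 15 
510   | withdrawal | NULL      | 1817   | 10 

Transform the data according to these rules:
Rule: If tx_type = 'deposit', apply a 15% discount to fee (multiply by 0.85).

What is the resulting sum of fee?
123.5

Step 1: Records with tx_type = 'deposit' have total fee = 10
Step 2: Apply multiplier: 10 × 0.85 = 8.5
Step 3: Other records total: 115
Step 4: Final sum = 8.5 + 115 = 123.5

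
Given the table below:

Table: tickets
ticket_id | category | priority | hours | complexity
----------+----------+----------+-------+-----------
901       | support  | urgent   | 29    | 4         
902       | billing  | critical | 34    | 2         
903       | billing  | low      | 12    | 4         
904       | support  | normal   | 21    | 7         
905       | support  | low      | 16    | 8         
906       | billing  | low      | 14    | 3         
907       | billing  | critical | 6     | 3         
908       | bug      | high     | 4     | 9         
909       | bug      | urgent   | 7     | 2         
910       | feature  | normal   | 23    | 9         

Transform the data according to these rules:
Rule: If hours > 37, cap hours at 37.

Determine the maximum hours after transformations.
34

Step 1: Original maximum hours = 34
Step 2: Check cap of 37 against maximum
Step 3: No records exceed the cap (max 34 <= cap 37), so no capping applies
Step 4: Maximum after transformation = 34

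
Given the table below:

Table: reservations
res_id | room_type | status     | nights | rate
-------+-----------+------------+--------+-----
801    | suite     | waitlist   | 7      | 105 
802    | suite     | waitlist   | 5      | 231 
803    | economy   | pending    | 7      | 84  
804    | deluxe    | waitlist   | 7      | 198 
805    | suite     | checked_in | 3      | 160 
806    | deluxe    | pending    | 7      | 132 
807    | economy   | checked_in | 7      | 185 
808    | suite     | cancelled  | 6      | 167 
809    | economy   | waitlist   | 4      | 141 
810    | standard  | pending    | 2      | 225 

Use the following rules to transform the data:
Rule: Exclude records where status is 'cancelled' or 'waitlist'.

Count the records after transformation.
5

Step 1: Count records to exclude
  - 1 (cancelled) + 4 (waitlist) = 5 records
Step 2: Total records: 10
Step 3: Remaining = 10 - 5 = 5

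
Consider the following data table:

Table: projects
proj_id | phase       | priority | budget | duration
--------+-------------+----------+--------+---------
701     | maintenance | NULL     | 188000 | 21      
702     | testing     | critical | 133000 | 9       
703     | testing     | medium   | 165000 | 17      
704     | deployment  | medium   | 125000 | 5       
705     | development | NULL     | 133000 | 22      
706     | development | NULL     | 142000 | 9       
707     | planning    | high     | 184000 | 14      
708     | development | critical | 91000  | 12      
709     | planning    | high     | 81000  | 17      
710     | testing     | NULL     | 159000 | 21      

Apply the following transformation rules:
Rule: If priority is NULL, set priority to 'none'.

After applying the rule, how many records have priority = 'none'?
4

Step 1: Count records where priority IS NULL
Step 2: Found 4 records with NULL priority
Step 3: These records will have priority set to 'none'
Step 4: Records already having priority = 'none': 0
Step 5: Answer: 4 + 0 = 4 records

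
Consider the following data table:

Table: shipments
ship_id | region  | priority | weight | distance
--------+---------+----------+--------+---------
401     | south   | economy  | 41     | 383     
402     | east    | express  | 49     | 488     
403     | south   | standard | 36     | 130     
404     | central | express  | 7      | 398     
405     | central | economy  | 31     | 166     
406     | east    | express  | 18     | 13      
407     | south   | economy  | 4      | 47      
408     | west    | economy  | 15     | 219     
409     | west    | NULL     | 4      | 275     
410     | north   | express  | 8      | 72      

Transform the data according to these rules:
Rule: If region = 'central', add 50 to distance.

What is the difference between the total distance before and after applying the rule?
100

Step 1: Original sum of distance = 2191
Step 2: 2 records have region = 'central'
Step 3: Each affected record changes by 50
Step 4: Total change = 2 × 50 = 100
Step 5: New sum = 2191 + 100 = 2291
Step 6: Difference = |2291 - 2191| = 100
        (Sum increased by 100)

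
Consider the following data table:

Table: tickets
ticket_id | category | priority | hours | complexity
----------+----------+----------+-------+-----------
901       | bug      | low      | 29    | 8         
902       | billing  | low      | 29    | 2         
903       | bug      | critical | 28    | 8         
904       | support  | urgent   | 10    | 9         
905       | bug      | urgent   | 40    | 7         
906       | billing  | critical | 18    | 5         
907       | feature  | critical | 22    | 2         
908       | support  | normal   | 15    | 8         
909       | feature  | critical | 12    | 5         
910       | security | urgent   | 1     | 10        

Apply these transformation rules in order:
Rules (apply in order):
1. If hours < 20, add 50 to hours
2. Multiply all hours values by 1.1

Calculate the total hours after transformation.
499.4

Step 1: Apply Rule 1 - Add 50 to records with hours < 20
  - 5 records affected: 56 + (5 × 50) = 306
  - Unaffected records: 148
  - Sum after Rule 1: 454
Step 2: Apply Rule 2 - Multiply all by 1.1
  - 454 × 1.1 = 499.4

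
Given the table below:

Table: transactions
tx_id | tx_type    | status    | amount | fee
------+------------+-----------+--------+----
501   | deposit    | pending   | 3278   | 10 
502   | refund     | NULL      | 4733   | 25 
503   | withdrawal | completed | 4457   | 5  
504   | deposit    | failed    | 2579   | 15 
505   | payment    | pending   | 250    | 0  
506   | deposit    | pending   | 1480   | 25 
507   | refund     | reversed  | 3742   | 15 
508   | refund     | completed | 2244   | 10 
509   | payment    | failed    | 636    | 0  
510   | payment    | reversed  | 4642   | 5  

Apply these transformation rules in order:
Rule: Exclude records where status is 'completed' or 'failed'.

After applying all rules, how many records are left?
6

Step 1: Count records to exclude
  - 2 (completed) + 2 (failed) = 4 records
Step 2: Total records: 10
Step 3: Remaining = 10 - 4 = 6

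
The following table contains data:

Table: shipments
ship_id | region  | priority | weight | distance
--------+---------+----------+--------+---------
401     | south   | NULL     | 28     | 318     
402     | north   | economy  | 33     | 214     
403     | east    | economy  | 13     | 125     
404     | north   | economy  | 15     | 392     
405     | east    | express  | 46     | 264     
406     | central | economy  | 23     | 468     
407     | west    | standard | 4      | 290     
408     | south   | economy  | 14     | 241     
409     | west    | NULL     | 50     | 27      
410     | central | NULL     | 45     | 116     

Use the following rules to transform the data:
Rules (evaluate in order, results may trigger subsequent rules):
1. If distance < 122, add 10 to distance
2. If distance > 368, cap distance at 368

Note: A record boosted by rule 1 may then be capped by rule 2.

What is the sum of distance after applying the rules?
2351

Step 1: Apply rule 1 to records with distance < 122
  - 2 records get bonus of 10
  - Of these, 0 records then exceed 368 and get capped
Step 2: Apply rule 2 to records with distance > 368
  - 2 records (original) are capped
Step 3: Calculate final sum = 2351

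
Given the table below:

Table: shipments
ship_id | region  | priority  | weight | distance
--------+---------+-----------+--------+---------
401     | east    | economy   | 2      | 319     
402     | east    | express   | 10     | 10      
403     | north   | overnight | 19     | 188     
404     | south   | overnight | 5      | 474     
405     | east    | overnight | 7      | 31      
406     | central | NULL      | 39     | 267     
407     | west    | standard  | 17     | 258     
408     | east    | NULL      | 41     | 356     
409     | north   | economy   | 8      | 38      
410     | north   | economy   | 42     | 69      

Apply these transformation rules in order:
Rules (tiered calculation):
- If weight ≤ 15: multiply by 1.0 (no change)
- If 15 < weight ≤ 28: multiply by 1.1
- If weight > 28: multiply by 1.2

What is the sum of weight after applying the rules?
218.0

Step 1: Tier 1 (weight ≤ 15): 5 records, sum = 32 × 1.0 = 32.0
Step 2: Tier 2 (15 < weight ≤ 28): 2 records, sum = 36 × 1.1 = 39.6
Step 3: Tier 3 (weight > 28): 3 records, sum = 122 × 1.2 = 146.4
Step 4: Final sum = 32.0 + 39.6 + 146.4 = 218.0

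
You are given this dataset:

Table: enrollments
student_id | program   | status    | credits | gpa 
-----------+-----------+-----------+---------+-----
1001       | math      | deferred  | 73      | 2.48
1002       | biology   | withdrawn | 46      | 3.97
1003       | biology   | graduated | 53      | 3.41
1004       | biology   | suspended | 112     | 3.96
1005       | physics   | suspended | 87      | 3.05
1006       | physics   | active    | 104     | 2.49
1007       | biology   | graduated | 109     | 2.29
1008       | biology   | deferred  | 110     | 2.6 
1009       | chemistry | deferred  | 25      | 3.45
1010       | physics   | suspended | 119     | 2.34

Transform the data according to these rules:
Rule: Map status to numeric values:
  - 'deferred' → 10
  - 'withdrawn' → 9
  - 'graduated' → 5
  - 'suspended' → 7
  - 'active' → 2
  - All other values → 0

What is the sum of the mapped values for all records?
72

Step 1: Apply mapping to each record
Step 2: Count by status:
  'deferred': 3 records × 10 = 30
  'withdrawn': 1 records × 9 = 9
  'graduated': 2 records × 5 = 10
  'suspended': 3 records × 7 = 21
  'active': 1 records × 2 = 2
Step 3: Sum all mapped values = 72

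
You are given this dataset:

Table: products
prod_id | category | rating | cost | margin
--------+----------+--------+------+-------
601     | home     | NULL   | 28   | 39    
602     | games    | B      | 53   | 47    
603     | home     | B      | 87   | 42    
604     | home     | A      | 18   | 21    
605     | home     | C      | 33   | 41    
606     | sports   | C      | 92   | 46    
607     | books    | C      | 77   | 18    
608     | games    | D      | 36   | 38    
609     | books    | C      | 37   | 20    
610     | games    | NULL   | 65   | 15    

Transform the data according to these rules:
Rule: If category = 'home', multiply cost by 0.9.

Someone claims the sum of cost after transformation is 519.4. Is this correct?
No, the correct result is 509.4.

Step 1: Calculate the correct sum after transformation
Step 2: Apply multiplier 0.9 to records where category = 'home'
Step 3: Correct result = 509.4
Step 4: Claimed result = 519.4
Step 5: 509.4 ≠ 519.4
Conclusion: The claimed result is incorrect. The correct answer is 509.4.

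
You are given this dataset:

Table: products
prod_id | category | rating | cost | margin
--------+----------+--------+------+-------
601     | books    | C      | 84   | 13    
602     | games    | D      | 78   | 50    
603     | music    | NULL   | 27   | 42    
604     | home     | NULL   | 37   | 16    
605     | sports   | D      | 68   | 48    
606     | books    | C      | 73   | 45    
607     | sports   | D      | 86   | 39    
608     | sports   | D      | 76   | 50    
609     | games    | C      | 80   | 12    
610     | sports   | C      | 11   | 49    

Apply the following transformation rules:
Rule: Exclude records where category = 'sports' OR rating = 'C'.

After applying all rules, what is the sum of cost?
142

Step 1: Find records where category = 'sports' OR rating = 'C'
Step 2: 7 records match, summing to 478
Step 3: Original sum: 620
Step 4: Remaining sum = 620 - 478 = 142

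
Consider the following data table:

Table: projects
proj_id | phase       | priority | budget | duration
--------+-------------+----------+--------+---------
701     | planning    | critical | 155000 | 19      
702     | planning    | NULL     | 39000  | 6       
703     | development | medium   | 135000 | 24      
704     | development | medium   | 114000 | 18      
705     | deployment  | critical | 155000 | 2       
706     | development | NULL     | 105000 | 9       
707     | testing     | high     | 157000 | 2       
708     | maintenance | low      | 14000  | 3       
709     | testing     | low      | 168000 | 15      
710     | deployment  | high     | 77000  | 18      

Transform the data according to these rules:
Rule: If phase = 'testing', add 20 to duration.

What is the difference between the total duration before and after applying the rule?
40

Step 1: Original sum of duration = 116
Step 2: 2 records have phase = 'testing'
Step 3: Each affected record changes by 20
Step 4: Total change = 2 × 20 = 40
Step 5: New sum = 116 + 40 = 156
Step 6: Difference = |156 - 116| = 40
        (Sum increased by 40)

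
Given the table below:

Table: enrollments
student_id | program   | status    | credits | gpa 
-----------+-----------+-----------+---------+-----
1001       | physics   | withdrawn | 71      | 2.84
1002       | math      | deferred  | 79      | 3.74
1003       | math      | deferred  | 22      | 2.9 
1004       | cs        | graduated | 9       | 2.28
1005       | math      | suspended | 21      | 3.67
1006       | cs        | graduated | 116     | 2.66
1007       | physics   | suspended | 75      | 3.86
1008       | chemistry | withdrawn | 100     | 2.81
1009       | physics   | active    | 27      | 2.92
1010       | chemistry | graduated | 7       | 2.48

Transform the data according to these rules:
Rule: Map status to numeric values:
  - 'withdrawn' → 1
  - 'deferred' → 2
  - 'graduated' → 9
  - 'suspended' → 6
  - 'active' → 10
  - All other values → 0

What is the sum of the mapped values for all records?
55

Step 1: Apply mapping to each record
Step 2: Count by status:
  'withdrawn': 2 records × 1 = 2
  'deferred': 2 records × 2 = 4
  'graduated': 3 records × 9 = 27
  'suspended': 2 records × 6 = 12
  'active': 1 records × 10 = 10
Step 3: Sum all mapped values = 55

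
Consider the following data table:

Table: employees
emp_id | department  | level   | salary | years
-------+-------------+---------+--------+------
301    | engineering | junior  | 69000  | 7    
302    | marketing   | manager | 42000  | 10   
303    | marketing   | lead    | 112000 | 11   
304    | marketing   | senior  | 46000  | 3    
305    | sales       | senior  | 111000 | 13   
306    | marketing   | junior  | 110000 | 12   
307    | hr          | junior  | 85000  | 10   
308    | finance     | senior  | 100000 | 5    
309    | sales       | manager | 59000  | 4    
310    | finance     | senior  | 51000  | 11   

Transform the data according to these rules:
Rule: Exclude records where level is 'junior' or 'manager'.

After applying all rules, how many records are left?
5

Step 1: Count records to exclude
  - 3 (junior) + 2 (manager) = 5 records
Step 2: Total records: 10
Step 3: Remaining = 10 - 5 = 5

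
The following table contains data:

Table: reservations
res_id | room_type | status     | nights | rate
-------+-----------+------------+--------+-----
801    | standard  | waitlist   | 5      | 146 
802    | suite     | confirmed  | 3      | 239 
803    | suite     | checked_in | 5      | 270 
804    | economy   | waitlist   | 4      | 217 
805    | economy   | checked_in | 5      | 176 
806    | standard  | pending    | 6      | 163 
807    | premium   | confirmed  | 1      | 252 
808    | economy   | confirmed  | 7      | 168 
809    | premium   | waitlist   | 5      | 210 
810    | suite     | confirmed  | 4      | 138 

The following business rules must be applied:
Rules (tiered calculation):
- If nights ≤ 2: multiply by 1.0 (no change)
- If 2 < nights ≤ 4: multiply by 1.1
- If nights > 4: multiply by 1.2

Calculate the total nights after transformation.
52.7

Step 1: Tier 1 (nights ≤ 2): 1 records, sum = 1 × 1.0 = 1.0
Step 2: Tier 2 (2 < nights ≤ 4): 3 records, sum = 11 × 1.1 = 12.1
Step 3: Tier 3 (nights > 4): 6 records, sum = 33 × 1.2 = 39.6
Step 4: Final sum = 1.0 + 12.1 + 39.6 = 52.7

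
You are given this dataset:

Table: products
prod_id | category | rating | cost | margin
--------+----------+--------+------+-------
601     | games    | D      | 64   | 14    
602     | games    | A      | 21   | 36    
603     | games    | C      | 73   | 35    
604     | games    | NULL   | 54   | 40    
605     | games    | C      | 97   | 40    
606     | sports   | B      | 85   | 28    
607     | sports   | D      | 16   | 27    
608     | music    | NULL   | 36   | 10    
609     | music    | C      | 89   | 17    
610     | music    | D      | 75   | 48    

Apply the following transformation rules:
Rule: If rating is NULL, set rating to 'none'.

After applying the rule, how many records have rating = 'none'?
2

Step 1: Count records where rating IS NULL
Step 2: Found 2 records with NULL rating
Step 3: These records will have rating set to 'none'
Step 4: Records already having rating = 'none': 0
Step 5: Answer: 2 + 0 = 2 records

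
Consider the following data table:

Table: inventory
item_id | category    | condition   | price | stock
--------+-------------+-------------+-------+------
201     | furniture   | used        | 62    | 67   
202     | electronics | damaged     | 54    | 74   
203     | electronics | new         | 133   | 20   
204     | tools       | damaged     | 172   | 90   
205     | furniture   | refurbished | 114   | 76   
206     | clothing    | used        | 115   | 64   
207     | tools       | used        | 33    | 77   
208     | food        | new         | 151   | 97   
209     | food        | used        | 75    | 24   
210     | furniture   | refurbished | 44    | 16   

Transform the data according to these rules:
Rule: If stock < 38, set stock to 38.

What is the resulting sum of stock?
659

Step 1: 3 records have stock < 38
Step 2: These records originally summed to 60
Step 3: After setting to minimum: 3 × 38 = 114
Step 4: Unaffected records sum: 545
Step 5: Final sum = 114 + 545 = 659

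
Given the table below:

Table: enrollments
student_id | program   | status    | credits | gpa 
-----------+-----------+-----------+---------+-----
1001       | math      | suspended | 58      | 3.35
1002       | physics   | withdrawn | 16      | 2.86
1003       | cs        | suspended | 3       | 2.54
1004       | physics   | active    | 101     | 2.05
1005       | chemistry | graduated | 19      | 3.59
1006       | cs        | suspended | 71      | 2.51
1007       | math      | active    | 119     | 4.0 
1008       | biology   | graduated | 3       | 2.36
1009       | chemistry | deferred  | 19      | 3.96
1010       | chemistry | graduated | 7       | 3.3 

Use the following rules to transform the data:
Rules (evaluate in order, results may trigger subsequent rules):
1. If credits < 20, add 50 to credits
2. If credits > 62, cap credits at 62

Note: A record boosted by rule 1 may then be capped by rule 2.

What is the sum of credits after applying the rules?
593

Step 1: Apply rule 1 to records with credits < 20
  - 6 records get bonus of 50
  - Of these, 3 records then exceed 62 and get capped
Step 2: Apply rule 2 to records with credits > 62
  - 3 records (original) are capped
Step 3: Calculate final sum = 593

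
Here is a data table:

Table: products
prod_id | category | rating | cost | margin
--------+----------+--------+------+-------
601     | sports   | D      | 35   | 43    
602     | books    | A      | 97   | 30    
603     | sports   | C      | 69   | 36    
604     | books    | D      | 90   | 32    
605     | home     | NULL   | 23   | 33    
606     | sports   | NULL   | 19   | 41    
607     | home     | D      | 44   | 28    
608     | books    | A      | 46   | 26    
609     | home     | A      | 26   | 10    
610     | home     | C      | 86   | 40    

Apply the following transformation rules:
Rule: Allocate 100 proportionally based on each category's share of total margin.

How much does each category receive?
books: 27.59, home: 34.8, sports: 37.62

Step 1: Calculate total margin = 319
Step 2: Calculate each category's proportion:
  books: 88/319 = 27.59% → 27.59
  home: 111/319 = 34.80% → 34.8
  sports: 120/319 = 37.62% → 37.62
Step 3: Verify: sum of allocations ≈ 100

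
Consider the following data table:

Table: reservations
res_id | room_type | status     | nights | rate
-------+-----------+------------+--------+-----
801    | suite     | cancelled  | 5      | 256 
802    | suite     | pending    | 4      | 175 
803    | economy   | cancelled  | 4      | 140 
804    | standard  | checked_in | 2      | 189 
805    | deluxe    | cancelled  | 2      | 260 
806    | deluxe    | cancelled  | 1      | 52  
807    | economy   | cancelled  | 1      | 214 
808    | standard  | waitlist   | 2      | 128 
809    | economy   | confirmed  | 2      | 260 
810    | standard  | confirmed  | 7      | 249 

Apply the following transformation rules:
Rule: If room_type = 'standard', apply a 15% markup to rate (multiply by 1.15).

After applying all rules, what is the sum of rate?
2007.9

Step 1: Records with room_type = 'standard' have total rate = 566
Step 2: Apply multiplier: 566 × 1.15 = 650.9
Step 3: Other records total: 1357
Step 4: Final sum = 650.9 + 1357 = 2007.9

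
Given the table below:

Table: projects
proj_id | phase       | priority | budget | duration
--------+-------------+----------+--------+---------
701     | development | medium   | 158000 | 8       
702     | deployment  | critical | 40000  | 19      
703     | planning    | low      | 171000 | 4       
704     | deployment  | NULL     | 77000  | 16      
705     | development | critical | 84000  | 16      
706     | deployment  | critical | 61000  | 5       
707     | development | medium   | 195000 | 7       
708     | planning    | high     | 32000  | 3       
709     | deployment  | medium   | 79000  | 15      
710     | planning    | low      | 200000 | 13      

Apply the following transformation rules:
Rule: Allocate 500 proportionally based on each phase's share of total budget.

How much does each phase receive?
deployment: 117.14, development: 199.18, planning: 183.68

Step 1: Calculate total budget = 1097000
Step 2: Calculate each phase's proportion:
  deployment: 257000/1097000 = 23.43% → 117.14
  development: 437000/1097000 = 39.84% → 199.18
  planning: 403000/1097000 = 36.74% → 183.68
Step 3: Verify: sum of allocations ≈ 500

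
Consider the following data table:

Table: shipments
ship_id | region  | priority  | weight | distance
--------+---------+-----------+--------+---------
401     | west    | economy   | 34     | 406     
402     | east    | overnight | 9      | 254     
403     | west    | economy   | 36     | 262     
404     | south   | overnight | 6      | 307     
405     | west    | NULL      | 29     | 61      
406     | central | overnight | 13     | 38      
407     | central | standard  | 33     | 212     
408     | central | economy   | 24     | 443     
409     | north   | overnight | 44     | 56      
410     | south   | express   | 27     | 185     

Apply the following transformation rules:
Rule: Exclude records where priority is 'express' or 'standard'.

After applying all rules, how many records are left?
8

Step 1: Count records to exclude
  - 1 (express) + 1 (standard) = 2 records
Step 2: Total records: 10
Step 3: Remaining = 10 - 2 = 8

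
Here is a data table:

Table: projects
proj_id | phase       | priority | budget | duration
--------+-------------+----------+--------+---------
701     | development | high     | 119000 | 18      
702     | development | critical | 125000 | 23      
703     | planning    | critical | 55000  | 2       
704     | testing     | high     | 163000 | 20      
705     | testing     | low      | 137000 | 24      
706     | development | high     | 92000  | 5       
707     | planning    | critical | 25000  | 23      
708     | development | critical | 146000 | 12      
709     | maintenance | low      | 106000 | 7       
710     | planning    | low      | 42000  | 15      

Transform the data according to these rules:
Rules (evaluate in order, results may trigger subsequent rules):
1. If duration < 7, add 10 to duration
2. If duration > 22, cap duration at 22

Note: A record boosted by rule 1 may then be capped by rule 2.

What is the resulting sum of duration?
165

Step 1: Apply rule 1 to records with duration < 7
  - 2 records get bonus of 10
  - Of these, 0 records then exceed 22 and get capped
Step 2: Apply rule 2 to records with duration > 22
  - 3 records (original) are capped
Step 3: Calculate final sum = 165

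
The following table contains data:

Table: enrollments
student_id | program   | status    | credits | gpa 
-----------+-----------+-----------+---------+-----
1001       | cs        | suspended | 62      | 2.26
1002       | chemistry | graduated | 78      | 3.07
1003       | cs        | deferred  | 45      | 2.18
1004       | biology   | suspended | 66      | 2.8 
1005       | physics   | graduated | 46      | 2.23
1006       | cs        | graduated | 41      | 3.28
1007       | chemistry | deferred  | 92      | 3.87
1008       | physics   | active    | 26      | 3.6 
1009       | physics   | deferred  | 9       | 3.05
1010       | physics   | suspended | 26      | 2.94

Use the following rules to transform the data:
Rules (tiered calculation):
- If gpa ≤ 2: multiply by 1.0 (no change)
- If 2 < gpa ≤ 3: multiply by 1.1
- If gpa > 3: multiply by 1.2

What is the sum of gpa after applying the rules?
33.9

Step 1: Tier 1 (gpa ≤ 2): 0 records, sum = 0 × 1.0 = 0.0
Step 2: Tier 2 (2 < gpa ≤ 3): 5 records, sum = 12.41 × 1.1 = 13.65
Step 3: Tier 3 (gpa > 3): 5 records, sum = 16.87 × 1.2 = 20.24
Step 4: Final sum = 0.0 + 13.65 + 20.24 = 33.9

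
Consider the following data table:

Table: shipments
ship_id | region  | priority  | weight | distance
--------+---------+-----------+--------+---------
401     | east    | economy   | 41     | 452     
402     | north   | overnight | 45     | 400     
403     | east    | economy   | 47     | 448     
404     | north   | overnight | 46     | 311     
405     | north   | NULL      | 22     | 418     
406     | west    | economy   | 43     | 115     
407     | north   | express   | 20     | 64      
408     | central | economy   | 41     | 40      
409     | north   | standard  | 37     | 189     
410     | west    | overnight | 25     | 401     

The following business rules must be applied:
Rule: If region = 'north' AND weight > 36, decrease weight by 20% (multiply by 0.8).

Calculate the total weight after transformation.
341.4

Step 1: Find records where region = 'north' AND weight > 36
Step 2: 3 records match, summing to 128
Step 3: After multiplier: 128 × 0.8 = 102.4
Step 4: Unaffected records sum: 239
Step 5: Final sum = 102.4 + 239 = 341.4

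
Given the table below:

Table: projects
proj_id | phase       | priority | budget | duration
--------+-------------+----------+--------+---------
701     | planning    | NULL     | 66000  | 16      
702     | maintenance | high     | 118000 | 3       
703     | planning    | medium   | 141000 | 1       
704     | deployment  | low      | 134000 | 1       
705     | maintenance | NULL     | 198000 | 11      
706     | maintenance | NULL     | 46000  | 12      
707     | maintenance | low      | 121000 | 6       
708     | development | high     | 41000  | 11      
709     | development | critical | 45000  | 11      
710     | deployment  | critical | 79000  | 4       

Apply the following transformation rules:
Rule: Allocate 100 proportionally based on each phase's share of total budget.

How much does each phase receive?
deployment: 21.54, development: 8.7, maintenance: 48.84, planning: 20.93

Step 1: Calculate total budget = 989000
Step 2: Calculate each phase's proportion:
  deployment: 213000/989000 = 21.54% → 21.54
  development: 86000/989000 = 8.70% → 8.7
  maintenance: 483000/989000 = 48.84% → 48.84
  planning: 207000/989000 = 20.93% → 20.93
Step 3: Verify: sum of allocations ≈ 100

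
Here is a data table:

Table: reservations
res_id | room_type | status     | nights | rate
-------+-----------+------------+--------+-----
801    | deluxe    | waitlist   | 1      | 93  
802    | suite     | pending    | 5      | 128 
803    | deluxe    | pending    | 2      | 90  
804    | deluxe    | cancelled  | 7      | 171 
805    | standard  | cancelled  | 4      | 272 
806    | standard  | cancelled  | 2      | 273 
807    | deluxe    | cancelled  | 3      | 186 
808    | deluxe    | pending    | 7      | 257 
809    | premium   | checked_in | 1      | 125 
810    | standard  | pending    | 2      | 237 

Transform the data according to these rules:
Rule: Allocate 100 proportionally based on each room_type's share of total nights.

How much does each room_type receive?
deluxe: 58.82, premium: 2.94, standard: 23.53, suite: 14.71

Step 1: Calculate total nights = 34
Step 2: Calculate each room_type's proportion:
  deluxe: 20/34 = 58.82% → 58.82
  premium: 1/34 = 2.94% → 2.94
  standard: 8/34 = 23.53% → 23.53
  suite: 5/34 = 14.71% → 14.71
Step 3: Verify: sum of allocations ≈ 100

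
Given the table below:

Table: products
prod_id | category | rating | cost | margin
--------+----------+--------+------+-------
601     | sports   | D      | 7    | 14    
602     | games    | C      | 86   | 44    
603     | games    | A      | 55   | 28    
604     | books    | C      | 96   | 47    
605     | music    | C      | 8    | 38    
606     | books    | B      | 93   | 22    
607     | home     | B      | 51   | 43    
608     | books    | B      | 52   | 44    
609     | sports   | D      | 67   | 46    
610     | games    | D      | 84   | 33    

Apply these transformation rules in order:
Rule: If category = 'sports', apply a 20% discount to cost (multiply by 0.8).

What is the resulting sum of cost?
584.2

Step 1: Records with category = 'sports' have total cost = 74
Step 2: Apply multiplier: 74 × 0.8 = 59.2
Step 3: Other records total: 525
Step 4: Final sum = 59.2 + 525 = 584.2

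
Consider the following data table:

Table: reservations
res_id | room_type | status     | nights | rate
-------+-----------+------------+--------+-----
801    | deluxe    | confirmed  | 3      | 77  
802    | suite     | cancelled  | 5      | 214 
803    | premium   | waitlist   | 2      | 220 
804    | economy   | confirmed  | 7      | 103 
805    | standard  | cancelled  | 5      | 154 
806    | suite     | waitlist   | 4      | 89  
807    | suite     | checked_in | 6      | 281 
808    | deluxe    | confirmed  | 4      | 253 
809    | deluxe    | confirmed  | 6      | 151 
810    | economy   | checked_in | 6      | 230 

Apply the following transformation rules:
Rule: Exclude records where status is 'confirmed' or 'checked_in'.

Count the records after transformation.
4

Step 1: Count records to exclude
  - 4 (confirmed) + 2 (checked_in) = 6 records
Step 2: Total records: 10
Step 3: Remaining = 10 - 6 = 4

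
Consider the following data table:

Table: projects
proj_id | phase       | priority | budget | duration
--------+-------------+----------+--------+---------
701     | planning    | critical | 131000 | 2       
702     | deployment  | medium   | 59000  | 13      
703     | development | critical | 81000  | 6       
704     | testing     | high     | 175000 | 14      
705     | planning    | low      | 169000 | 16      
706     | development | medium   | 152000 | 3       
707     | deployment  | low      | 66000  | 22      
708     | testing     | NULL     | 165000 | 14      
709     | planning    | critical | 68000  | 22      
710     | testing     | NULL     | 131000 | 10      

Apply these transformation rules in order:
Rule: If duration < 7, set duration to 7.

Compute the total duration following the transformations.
132

Step 1: 3 records have duration < 7
Step 2: These records originally summed to 11
Step 3: After setting to minimum: 3 × 7 = 21
Step 4: Unaffected records sum: 111
Step 5: Final sum = 21 + 111 = 132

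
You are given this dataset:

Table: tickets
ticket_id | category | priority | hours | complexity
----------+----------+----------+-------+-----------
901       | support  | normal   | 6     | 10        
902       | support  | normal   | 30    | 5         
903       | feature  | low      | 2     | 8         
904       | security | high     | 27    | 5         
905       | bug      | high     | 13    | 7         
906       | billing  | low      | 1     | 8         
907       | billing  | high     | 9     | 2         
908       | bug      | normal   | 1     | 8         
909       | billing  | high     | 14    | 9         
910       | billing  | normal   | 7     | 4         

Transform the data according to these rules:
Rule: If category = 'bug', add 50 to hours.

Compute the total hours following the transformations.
210

Step 1: Count records where category = 'bug': 2
Step 2: Total bonus added: 2 × 50 = 100
Step 3: Original sum of hours: 110
Step 4: Final sum = 110 + 100 = 210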